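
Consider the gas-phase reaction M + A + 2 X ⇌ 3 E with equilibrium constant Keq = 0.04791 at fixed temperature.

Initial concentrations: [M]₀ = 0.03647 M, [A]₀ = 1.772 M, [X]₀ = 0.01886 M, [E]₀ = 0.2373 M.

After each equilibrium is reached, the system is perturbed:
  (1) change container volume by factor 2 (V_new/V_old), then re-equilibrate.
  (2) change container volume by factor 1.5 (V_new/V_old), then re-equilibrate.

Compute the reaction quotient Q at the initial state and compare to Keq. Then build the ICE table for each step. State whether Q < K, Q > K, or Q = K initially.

Q₀ = 581.3; Q > K (proceeds reverse)

Q₀ = 581.3 vs Keq = 0.04791 ⇒ Q>K, reverse
Step 1:
                   M          A          X          E
  Initial    0.03647      1.772    0.01886     0.2373
  Change     0.06071    0.06071     0.1214    -0.1821
  Equil      0.09718      1.833     0.1403    0.05517
  solve Keq expr → x = -0.06071; check Q = 0.04791
Then change container volume by factor 2 (V_new/V_old).
Step 2:
                   M          A          X          E
  Initial    0.04859     0.9164    0.07014    0.02758
  Change    0.001592   0.001592   0.003184  -0.004776
  Equil      0.05018     0.9179    0.07332    0.02281
  solve Keq expr → x = -0.001592; check Q = 0.04791
Then change container volume by factor 1.5 (V_new/V_old).
Step 3:
                   M          A          X          E
  Initial    0.03345      0.612    0.04888    0.01521
  Change  5.4892e-04 5.4892e-04   0.001098  -0.001647
  Equil        0.034     0.6125    0.04998    0.01356
  solve Keq expr → x = -5.4892e-04; check Q = 0.04791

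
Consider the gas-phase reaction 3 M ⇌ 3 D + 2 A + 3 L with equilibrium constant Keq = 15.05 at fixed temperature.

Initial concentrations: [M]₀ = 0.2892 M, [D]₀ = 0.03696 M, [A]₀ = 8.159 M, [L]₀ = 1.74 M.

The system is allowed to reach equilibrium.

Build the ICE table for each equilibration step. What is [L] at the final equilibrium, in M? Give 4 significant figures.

Q₀ = 0.732 vs Keq = 15.05 ⇒ Q<K, forward
Step 1:
                  M         D         A         L
  I          0.2892   0.03696     8.159      1.74
  C        -0.04585   0.04585   0.03056   0.04585
  E          0.2434   0.08281      8.19     1.786
  solve Keq expr → x = 0.01528; check Q = 15.05

[L]_eq = 1.786 M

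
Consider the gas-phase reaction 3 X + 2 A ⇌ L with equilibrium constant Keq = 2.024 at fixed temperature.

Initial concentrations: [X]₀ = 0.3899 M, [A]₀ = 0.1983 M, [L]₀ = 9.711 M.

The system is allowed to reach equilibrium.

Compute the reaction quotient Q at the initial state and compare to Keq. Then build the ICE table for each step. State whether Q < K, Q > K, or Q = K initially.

Q₀ = 4166 vs Keq = 2.024 ⇒ Q>K, reverse
Step 1:
                  X         A         L
  init       0.3899    0.1983     9.711
  Δ           1.243    0.8287   -0.4144
  eq          1.633     1.027     9.297
  solve Keq expr → x = -0.4144; check Q = 2.024

Q₀ = 4166; Q > K (proceeds reverse)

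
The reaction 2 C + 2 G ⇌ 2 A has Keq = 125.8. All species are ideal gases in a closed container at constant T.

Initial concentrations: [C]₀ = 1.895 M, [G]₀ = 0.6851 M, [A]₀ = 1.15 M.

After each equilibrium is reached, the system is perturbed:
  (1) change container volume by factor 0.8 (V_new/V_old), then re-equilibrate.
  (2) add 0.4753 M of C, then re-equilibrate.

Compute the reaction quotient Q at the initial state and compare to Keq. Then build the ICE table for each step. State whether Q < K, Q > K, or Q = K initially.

Q₀ = 0.7846; Q < K (proceeds forward)

Q₀ = 0.7846 vs Keq = 125.8 ⇒ Q<K, forward
Step 1:
                    C           G           A
  Initial       1.895      0.6851        1.15
  Change      -0.5694     -0.5694      0.5694
  Equil         1.326      0.1157       1.719
  solve Keq expr → x = 0.2847; check Q = 125.8
Then change container volume by factor 0.8 (V_new/V_old).
Step 2:
                    C           G           A
  Initial       1.657      0.1446       2.149
  Change     -0.02569    -0.02569     0.02569
  Equil         1.631      0.1189       2.175
  solve Keq expr → x = 0.01284; check Q = 125.8
Then add 0.4753 M of C.
Step 3:
                    C           G           A
  Initial       2.107      0.1189       2.175
  Change     -0.02467    -0.02467     0.02467
  Equil         2.082      0.0942         2.2
  solve Keq expr → x = 0.01234; check Q = 125.8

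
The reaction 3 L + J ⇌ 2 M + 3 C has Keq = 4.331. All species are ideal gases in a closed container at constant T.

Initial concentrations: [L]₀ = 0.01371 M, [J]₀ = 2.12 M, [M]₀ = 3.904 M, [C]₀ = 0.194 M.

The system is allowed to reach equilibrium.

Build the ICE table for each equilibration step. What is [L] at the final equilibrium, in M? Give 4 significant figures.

[L]_eq = 0.1118 M

Q₀ = 2.0369e+04 vs Keq = 4.331 ⇒ Q>K, reverse
Step 1:
                    L           J           M           C
  Initial     0.01371        2.12       3.904       0.194
  Change      0.09805     0.03268    -0.06537    -0.09805
  Equil        0.1118       2.153       3.839     0.09595
  solve Keq expr → x = -0.03268; check Q = 4.331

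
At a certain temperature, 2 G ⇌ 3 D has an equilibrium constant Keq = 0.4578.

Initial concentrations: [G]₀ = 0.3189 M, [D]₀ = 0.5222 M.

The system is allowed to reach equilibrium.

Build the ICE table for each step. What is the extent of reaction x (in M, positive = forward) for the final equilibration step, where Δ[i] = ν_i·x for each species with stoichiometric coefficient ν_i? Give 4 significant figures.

Q₀ = 1.4 vs Keq = 0.4578 ⇒ Q>K, reverse
Step 1:
                   G          D
  Initial     0.3189     0.5222
  Change     0.07298    -0.1095
  Equil       0.3919     0.4127
  solve Keq expr → x = -0.03649; check Q = 0.4578

x = -0.03649 M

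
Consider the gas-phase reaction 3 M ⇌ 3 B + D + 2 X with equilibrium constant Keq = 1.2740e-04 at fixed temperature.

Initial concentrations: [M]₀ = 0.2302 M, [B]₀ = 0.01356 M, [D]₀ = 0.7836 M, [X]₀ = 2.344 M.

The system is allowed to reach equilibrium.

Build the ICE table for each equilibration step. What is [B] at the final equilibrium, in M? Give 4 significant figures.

Q₀ = 8.7998e-04 vs Keq = 1.2740e-04 ⇒ Q>K, reverse
Step 1:
                  M         B         D         X
  init       0.2302   0.01356    0.7836     2.344
  Δ        0.006232 -0.006232 -0.002077 -0.004155
  eq         0.2364  0.007328    0.7815      2.34
  solve Keq expr → x = -0.002077; check Q = 1.2740e-04

[B]_eq = 0.007328 M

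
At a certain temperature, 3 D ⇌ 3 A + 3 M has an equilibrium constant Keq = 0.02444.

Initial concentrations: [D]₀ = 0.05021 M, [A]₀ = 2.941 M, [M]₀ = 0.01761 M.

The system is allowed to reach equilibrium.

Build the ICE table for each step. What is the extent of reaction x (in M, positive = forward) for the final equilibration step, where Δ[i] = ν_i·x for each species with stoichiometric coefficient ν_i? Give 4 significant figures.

Q₀ = 1.097 vs Keq = 0.02444 ⇒ Q>K, reverse
Step 1:
                   D          A          M
  init       0.05021      2.941    0.01761
  Δ           0.0115    -0.0115    -0.0115
  eq         0.06171       2.93   0.006113
  solve Keq expr → x = -0.003832; check Q = 0.02444

x = -0.003832 M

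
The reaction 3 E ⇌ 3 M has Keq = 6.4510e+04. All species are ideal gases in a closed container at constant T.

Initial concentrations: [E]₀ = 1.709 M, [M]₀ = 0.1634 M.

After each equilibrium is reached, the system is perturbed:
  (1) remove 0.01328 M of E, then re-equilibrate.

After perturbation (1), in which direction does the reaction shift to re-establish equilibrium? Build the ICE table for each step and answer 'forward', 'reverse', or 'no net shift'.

Direction: reverse

Q₀ = 8.7404e-04 vs Keq = 6.4510e+04 ⇒ Q<K, forward
Step 1:
                    E           M
  Initial       1.709      0.1634
  Change       -1.663       1.663
  Equil       0.04555       1.827
  solve Keq expr → x = 0.5545; check Q = 6.4510e+04
Then remove 0.01328 M of E.
Step 2:
                    E           M
  Initial     0.03227       1.827
  Change      0.01296    -0.01296
  Equil       0.04523       1.814
  solve Keq expr → x = -0.004319; check Q = 6.4510e+04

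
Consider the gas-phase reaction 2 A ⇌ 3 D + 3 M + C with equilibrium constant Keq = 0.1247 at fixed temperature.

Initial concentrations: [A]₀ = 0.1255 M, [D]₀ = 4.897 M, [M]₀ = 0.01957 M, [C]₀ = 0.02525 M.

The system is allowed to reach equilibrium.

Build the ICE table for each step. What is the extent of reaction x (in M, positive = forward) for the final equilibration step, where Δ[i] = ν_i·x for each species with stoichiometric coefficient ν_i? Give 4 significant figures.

x = 0.01433 M

Q₀ = 0.001411 vs Keq = 0.1247 ⇒ Q<K, forward
Step 1:
                   A          D          M          C
  Initial     0.1255      4.897    0.01957    0.02525
  Change    -0.02867      0.043      0.043    0.01433
  Equil      0.09683       4.94    0.06257    0.03958
  solve Keq expr → x = 0.01433; check Q = 0.1247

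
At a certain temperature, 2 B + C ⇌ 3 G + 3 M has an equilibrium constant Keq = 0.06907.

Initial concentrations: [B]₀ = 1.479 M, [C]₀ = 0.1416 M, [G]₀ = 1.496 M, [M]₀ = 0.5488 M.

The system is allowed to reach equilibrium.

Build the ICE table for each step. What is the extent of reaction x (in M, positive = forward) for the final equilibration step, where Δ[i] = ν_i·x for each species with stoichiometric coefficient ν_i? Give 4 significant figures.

x = -0.08788 M

Q₀ = 1.787 vs Keq = 0.06907 ⇒ Q>K, reverse
Step 1:
                  B         C         G         M
  init        1.479    0.1416     1.496    0.5488
  Δ          0.1758   0.08788   -0.2636   -0.2636
  eq          1.655    0.2295     1.232    0.2852
  solve Keq expr → x = -0.08788; check Q = 0.06907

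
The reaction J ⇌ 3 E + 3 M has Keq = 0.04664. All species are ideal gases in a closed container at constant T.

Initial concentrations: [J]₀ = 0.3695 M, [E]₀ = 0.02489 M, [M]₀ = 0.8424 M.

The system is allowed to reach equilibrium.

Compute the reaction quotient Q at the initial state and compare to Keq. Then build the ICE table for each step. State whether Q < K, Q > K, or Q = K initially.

Q₀ = 2.4947e-05; Q < K (proceeds forward)

Q₀ = 2.4947e-05 vs Keq = 0.04664 ⇒ Q<K, forward
Step 1:
                   J          E          M
  I           0.3695    0.02489     0.8424
  C         -0.06845     0.2054     0.2054
  E            0.301     0.2303      1.048
  solve Keq expr → x = 0.06845; check Q = 0.04664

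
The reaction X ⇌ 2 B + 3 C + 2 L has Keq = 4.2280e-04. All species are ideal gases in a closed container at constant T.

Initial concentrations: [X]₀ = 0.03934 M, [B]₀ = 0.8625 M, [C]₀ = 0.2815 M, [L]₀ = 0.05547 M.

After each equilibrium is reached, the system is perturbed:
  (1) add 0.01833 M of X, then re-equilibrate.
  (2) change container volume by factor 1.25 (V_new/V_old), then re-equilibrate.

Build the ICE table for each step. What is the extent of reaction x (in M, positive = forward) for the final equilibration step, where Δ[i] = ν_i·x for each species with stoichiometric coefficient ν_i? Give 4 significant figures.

x = 0.008386 M

Q₀ = 0.001298 vs Keq = 4.2280e-04 ⇒ Q>K, reverse
Step 1:
                   X          B          C          L
  init       0.03934     0.8625     0.2815    0.05547
  Δ         0.007697   -0.01539   -0.02309   -0.01539
  eq         0.04704     0.8471     0.2584    0.04008
  solve Keq expr → x = -0.007697; check Q = 4.2280e-04
Then add 0.01833 M of X.
Step 2:
                   X          B          C          L
  init       0.06537     0.8471     0.2584    0.04008
  Δ        -0.002203   0.004407    0.00661   0.004407
  eq         0.06316     0.8515      0.265    0.04448
  solve Keq expr → x = 0.002203; check Q = 4.2280e-04
Then change container volume by factor 1.25 (V_new/V_old).
Step 3:
                   X          B          C          L
  init       0.05053     0.6812      0.212    0.03559
  Δ        -0.008386    0.01677    0.02516    0.01677
  eq         0.04214      0.698     0.2372    0.05236
  solve Keq expr → x = 0.008386; check Q = 4.2280e-04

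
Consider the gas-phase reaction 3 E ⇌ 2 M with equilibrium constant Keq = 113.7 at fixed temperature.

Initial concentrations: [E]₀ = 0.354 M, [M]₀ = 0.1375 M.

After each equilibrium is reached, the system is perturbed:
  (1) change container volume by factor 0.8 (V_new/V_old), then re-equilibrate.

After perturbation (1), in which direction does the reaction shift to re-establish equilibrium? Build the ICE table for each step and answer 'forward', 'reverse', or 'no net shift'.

Q₀ = 0.4262 vs Keq = 113.7 ⇒ Q<K, forward
Step 1:
                   E          M
  Initial      0.354     0.1375
  Change     -0.2594     0.1729
  Equil      0.09463     0.3104
  solve Keq expr → x = 0.08646; check Q = 113.7
Then change container volume by factor 0.8 (V_new/V_old).
Step 2:
                   E          M
  Initial     0.1183      0.388
  Change   -0.007534   0.005022
  Equil       0.1108      0.393
  solve Keq expr → x = 0.002511; check Q = 113.7

Direction: forward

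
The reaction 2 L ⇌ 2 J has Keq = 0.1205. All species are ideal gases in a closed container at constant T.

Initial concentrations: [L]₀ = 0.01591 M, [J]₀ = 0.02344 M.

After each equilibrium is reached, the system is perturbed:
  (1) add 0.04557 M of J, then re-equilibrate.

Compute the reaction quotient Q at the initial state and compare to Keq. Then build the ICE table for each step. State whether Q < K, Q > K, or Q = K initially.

Q₀ = 2.171; Q > K (proceeds reverse)

Q₀ = 2.171 vs Keq = 0.1205 ⇒ Q>K, reverse
Step 1:
                  L         J
  Initial   0.01591   0.02344
  Change     0.0133   -0.0133
  Equil     0.02921   0.01014
  solve Keq expr → x = -0.00665; check Q = 0.1205
Then add 0.04557 M of J.
Step 2:
                  L         J
  Initial   0.02921   0.05571
  Change    0.03383  -0.03383
  Equil     0.06304   0.02188
  solve Keq expr → x = -0.01691; check Q = 0.1205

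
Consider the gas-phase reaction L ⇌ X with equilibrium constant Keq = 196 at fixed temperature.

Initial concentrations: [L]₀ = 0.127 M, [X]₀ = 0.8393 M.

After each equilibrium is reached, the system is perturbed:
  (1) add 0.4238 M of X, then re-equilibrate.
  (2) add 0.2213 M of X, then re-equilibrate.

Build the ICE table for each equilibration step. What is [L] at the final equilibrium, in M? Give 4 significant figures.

[L]_eq = 0.00818 M

Q₀ = 6.609 vs Keq = 196 ⇒ Q<K, forward
Step 1:
                  L         X
  I           0.127    0.8393
  C         -0.1221    0.1221
  E        0.004905    0.9614
  solve Keq expr → x = 0.1221; check Q = 196
Then add 0.4238 M of X.
Step 2:
                  L         X
  I        0.004905     1.385
  C        0.002151 -0.002151
  E        0.007056     1.383
  solve Keq expr → x = -0.002151; check Q = 196
Then add 0.2213 M of X.
Step 3:
                  L         X
  I        0.007056     1.604
  C        0.001123 -0.001123
  E         0.00818     1.603
  solve Keq expr → x = -0.001123; check Q = 196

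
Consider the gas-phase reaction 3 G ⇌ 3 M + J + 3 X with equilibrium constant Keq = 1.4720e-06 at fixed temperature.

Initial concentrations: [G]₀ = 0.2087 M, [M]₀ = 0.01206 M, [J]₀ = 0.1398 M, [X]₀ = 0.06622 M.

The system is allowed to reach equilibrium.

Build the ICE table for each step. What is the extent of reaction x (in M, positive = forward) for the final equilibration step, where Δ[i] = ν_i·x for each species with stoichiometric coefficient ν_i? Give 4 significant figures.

Q₀ = 7.8334e-09 vs Keq = 1.4720e-06 ⇒ Q<K, forward
Step 1:
                  G         M         J         X
  I          0.2087   0.01206    0.1398   0.06622
  C        -0.02864   0.02864  0.009546   0.02864
  E          0.1801    0.0407    0.1493   0.09486
  solve Keq expr → x = 0.009546; check Q = 1.4720e-06

x = 0.009546 M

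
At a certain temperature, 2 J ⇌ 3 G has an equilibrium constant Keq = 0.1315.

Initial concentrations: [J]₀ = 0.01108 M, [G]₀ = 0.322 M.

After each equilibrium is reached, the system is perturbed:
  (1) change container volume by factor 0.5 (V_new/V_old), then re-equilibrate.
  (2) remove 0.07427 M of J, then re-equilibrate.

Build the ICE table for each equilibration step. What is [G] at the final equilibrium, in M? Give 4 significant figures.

[G]_eq = 0.1989 M

Q₀ = 271.9 vs Keq = 0.1315 ⇒ Q>K, reverse
Step 1:
                  J         G
  Initial   0.01108     0.322
  Change      0.125   -0.1875
  Equil      0.1361    0.1345
  solve Keq expr → x = -0.06249; check Q = 0.1315
Then change container volume by factor 0.5 (V_new/V_old).
Step 2:
                  J         G
  Initial    0.2721     0.269
  Change    0.02755  -0.04132
  Equil      0.2997    0.2277
  solve Keq expr → x = -0.01377; check Q = 0.1315
Then remove 0.07427 M of J.
Step 3:
                  J         G
  Initial    0.2254    0.2277
  Change    0.01922  -0.02882
  Equil      0.2446    0.1989
  solve Keq expr → x = -0.009608; check Q = 0.1315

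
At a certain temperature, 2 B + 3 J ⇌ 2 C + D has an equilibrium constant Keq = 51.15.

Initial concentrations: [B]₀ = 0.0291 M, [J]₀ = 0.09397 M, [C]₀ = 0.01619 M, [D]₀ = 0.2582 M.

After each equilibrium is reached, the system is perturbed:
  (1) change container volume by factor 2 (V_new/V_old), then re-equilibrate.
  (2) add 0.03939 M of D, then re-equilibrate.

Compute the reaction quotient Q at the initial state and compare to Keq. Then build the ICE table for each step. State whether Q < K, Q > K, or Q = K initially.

Q₀ = 96.32; Q > K (proceeds reverse)

Q₀ = 96.32 vs Keq = 51.15 ⇒ Q>K, reverse
Step 1:
                  B         J         C         D
  init       0.0291   0.09397   0.01619    0.2582
  Δ         0.00254   0.00381  -0.00254  -0.00127
  eq        0.03164   0.09778   0.01365    0.2569
  solve Keq expr → x = -0.00127; check Q = 51.15
Then change container volume by factor 2 (V_new/V_old).
Step 2:
                  B         J         C         D
  init      0.01582   0.04889  0.006825    0.1285
  Δ        0.002422  0.003634 -0.002422 -0.001211
  eq        0.01824   0.05252  0.004403    0.1273
  solve Keq expr → x = -0.001211; check Q = 51.15
Then add 0.03939 M of D.
Step 3:
                  B         J         C         D
  init      0.01824   0.05252  0.004403    0.1666
  Δ       4.0074e-04 6.0111e-04 -4.0074e-04 -2.0037e-04
  eq        0.01864   0.05312  0.004002    0.1664
  solve Keq expr → x = -2.0037e-04; check Q = 51.15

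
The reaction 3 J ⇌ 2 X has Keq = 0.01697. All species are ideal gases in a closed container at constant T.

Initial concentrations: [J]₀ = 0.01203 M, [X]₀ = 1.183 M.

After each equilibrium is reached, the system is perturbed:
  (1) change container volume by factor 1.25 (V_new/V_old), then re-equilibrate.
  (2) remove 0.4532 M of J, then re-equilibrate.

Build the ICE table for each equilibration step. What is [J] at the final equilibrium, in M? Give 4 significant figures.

Q₀ = 8.0385e+05 vs Keq = 0.01697 ⇒ Q>K, reverse
Step 1:
                  J         X
  init      0.01203     1.183
  Δ           1.435   -0.9564
  eq          1.447    0.2266
  solve Keq expr → x = -0.4782; check Q = 0.01697
Then change container volume by factor 1.25 (V_new/V_old).
Step 2:
                  J         X
  init        1.157    0.1813
  Δ         0.02181  -0.01454
  eq          1.179    0.1668
  solve Keq expr → x = -0.007268; check Q = 0.01697
Then remove 0.4532 M of J.
Step 3:
                  J         X
  init       0.7259    0.1668
  Δ          0.1028  -0.06852
  eq         0.8286   0.09826
  solve Keq expr → x = -0.03426; check Q = 0.01697

[J]_eq = 0.8286 M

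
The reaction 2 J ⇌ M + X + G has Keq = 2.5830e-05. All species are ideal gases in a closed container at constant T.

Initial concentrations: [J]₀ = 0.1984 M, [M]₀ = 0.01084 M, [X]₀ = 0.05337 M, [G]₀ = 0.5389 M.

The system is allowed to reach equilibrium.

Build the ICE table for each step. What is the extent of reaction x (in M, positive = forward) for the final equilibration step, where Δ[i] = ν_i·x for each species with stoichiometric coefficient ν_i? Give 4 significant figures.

Q₀ = 0.00792 vs Keq = 2.5830e-05 ⇒ Q>K, reverse
Step 1:
                   J          M          X          G
  Initial     0.1984    0.01084    0.05337     0.5389
  Change     0.02157   -0.01078   -0.01078   -0.01078
  Equil         0.22 5.5572e-05    0.04259     0.5281
  solve Keq expr → x = -0.01078; check Q = 2.5830e-05

x = -0.01078 M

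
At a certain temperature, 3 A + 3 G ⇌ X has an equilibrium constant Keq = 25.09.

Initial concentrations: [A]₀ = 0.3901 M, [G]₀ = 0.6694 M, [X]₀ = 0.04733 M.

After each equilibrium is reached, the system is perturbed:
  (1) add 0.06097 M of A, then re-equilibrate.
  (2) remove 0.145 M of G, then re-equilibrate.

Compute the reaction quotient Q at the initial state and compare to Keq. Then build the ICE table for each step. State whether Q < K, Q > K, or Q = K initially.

Q₀ = 2.658; Q < K (proceeds forward)

Q₀ = 2.658 vs Keq = 25.09 ⇒ Q<K, forward
Step 1:
                  A         G         X
  Initial    0.3901    0.6694   0.04733
  Change    -0.1169   -0.1169   0.03896
  Equil      0.2732    0.5525   0.08629
  solve Keq expr → x = 0.03896; check Q = 25.09
Then add 0.06097 M of A.
Step 2:
                  A         G         X
  Initial    0.3342    0.5525   0.08629
  Change   -0.03236  -0.03236   0.01079
  Equil      0.3018    0.5201   0.09708
  solve Keq expr → x = 0.01079; check Q = 25.09
Then remove 0.145 M of G.
Step 3:
                  A         G         X
  Initial    0.3018    0.3751   0.09708
  Change    0.04781   0.04781  -0.01594
  Equil      0.3496     0.423   0.08114
  solve Keq expr → x = -0.01594; check Q = 25.09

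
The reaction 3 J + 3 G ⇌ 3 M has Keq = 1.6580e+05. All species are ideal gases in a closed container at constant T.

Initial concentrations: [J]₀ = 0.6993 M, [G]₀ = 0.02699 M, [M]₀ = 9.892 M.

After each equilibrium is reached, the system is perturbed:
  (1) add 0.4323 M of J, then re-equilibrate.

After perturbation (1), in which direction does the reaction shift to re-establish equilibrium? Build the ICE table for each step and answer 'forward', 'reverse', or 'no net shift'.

Q₀ = 1.4396e+08 vs Keq = 1.6580e+05 ⇒ Q>K, reverse
Step 1:
                    J           G           M
  init         0.6993     0.02699       9.892
  Δ            0.1753      0.1753     -0.1753
  eq           0.8746      0.2022       9.717
  solve Keq expr → x = -0.05842; check Q = 1.6580e+05
Then add 0.4323 M of J.
Step 2:
                    J           G           M
  init          1.307      0.2022       9.717
  Δ          -0.05957    -0.05957     0.05957
  eq            1.247      0.1427       9.776
  solve Keq expr → x = 0.01986; check Q = 1.6580e+05

Direction: forward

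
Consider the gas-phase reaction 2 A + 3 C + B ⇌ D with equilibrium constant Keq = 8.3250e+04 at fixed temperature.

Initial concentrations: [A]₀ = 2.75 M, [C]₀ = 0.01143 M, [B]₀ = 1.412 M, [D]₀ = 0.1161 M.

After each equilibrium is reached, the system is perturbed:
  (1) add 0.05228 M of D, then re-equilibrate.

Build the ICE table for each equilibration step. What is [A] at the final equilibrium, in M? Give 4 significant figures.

Q₀ = 7281 vs Keq = 8.3250e+04 ⇒ Q<K, forward
Step 1:
                   A          C          B          D
  Initial       2.75    0.01143      1.412     0.1161
  Change   -0.004212  -0.006318  -0.002106   0.002106
  Equil        2.746   0.005112       1.41     0.1182
  solve Keq expr → x = 0.002106; check Q = 8.3250e+04
Then add 0.05228 M of D.
Step 2:
                   A          C          B          D
  Initial      2.746   0.005112       1.41     0.1705
  Change  4.4021e-04 6.6031e-04 2.2010e-04 -2.2010e-04
  Equil        2.746   0.005772       1.41     0.1703
  solve Keq expr → x = -2.2010e-04; check Q = 8.3250e+04

[A]_eq = 2.746 M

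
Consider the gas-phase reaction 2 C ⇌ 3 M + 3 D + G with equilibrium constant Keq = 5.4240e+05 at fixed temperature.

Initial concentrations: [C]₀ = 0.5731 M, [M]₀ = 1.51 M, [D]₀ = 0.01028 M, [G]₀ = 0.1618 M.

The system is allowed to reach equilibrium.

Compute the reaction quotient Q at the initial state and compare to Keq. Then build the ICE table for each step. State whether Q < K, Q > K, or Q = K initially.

Q₀ = 1.8426e-06 vs Keq = 5.4240e+05 ⇒ Q<K, forward
Step 1:
                  C         M         D         G
  I          0.5731      1.51   0.01028    0.1618
  C         -0.5704    0.8557    0.8557    0.2852
  E        0.002662     2.366    0.8659     0.447
  solve Keq expr → x = 0.2852; check Q = 5.4240e+05

Q₀ = 1.8426e-06; Q < K (proceeds forward)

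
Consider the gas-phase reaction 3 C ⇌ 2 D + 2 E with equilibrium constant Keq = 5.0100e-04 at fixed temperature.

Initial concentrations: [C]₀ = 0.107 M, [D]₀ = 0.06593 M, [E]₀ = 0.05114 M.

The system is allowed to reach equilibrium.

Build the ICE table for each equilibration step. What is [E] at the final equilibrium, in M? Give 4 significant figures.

[E]_eq = 0.02795 M

Q₀ = 0.00928 vs Keq = 5.0100e-04 ⇒ Q>K, reverse
Step 1:
                  C         D         E
  I           0.107   0.06593   0.05114
  C         0.03478  -0.02319  -0.02319
  E          0.1418   0.04274   0.02795
  solve Keq expr → x = -0.01159; check Q = 5.0100e-04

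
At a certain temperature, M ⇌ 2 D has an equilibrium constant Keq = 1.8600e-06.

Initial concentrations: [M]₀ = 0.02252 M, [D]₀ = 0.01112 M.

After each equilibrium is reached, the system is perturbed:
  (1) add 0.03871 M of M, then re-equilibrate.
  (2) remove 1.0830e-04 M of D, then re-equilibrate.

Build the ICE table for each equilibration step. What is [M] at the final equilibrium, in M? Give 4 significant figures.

[M]_eq = 0.06656 M

Q₀ = 0.005491 vs Keq = 1.8600e-06 ⇒ Q>K, reverse
Step 1:
                   M          D
  I          0.02252    0.01112
  C         0.005446   -0.01089
  E          0.02797 2.2807e-04
  solve Keq expr → x = -0.005446; check Q = 1.8600e-06
Then add 0.03871 M of M.
Step 2:
                   M          D
  I          0.06668 2.2807e-04
  C       -6.1963e-05 1.2393e-04
  E          0.06661 3.5200e-04
  solve Keq expr → x = 6.1963e-05; check Q = 1.8600e-06
Then remove 1.0830e-04 M of D.
Step 3:
                   M          D
  I          0.06661 2.4370e-04
  C       -5.4079e-05 1.0816e-04
  E          0.06656 3.5185e-04
  solve Keq expr → x = 5.4079e-05; check Q = 1.8600e-06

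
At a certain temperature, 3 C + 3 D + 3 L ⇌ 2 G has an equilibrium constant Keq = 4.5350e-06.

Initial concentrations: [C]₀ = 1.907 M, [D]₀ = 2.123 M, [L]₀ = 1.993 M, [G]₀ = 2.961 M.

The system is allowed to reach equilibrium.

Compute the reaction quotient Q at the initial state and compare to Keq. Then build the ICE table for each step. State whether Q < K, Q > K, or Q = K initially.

Q₀ = 0.01669 vs Keq = 4.5350e-06 ⇒ Q>K, reverse
Step 1:
                  C         D         L         G
  Initial     1.907     2.123     1.993     2.961
  Change      2.258     2.258     2.258    -1.506
  Equil       4.165     4.381     4.251     1.455
  solve Keq expr → x = -0.7528; check Q = 4.5350e-06

Q₀ = 0.01669; Q > K (proceeds reverse)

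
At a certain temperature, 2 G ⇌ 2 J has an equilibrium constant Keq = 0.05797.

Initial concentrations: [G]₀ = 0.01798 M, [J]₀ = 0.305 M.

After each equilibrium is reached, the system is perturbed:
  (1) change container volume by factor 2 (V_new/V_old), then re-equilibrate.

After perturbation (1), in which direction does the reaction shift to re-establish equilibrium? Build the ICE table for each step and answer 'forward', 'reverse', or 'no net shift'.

Q₀ = 287.8 vs Keq = 0.05797 ⇒ Q>K, reverse
Step 1:
                   G          J
  init       0.01798      0.305
  Δ           0.2423    -0.2423
  eq          0.2603    0.06267
  solve Keq expr → x = -0.1212; check Q = 0.05797
Then change container volume by factor 2 (V_new/V_old).
Step 2:
                   G          J
  init        0.1302    0.03134
  Δ                0          0
  eq          0.1302    0.03134
  solve Keq expr → x = 0; check Q = 0.05797

Direction: no net shift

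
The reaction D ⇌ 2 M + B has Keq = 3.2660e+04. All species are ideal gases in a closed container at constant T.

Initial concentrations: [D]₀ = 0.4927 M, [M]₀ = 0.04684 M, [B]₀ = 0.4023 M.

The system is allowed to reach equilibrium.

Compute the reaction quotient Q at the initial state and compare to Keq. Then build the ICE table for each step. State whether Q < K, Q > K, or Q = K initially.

Q₀ = 0.001791 vs Keq = 3.2660e+04 ⇒ Q<K, forward
Step 1:
                   D          M          B
  init        0.4927    0.04684     0.4023
  Δ          -0.4927     0.9853     0.4927
  eq      2.9195e-05      1.032      0.895
  solve Keq expr → x = 0.4927; check Q = 3.2660e+04

Q₀ = 0.001791; Q < K (proceeds forward)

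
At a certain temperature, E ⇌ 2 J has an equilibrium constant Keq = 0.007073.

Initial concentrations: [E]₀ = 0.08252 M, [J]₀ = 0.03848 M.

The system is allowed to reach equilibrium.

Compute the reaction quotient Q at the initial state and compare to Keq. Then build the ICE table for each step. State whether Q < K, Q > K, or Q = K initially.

Q₀ = 0.01794; Q > K (proceeds reverse)

Q₀ = 0.01794 vs Keq = 0.007073 ⇒ Q>K, reverse
Step 1:
                   E          J
  I          0.08252    0.03848
  C         0.006681   -0.01336
  E           0.0892    0.02512
  solve Keq expr → x = -0.006681; check Q = 0.007073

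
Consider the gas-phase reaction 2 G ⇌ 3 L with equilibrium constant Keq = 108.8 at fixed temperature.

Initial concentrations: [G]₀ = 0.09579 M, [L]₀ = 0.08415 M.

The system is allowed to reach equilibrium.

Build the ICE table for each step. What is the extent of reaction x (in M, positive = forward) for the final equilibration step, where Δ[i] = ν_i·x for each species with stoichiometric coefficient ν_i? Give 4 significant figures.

x = 0.04316 M

Q₀ = 0.06494 vs Keq = 108.8 ⇒ Q<K, forward
Step 1:
                  G         L
  init      0.09579   0.08415
  Δ        -0.08632    0.1295
  eq       0.009467    0.2136
  solve Keq expr → x = 0.04316; check Q = 108.8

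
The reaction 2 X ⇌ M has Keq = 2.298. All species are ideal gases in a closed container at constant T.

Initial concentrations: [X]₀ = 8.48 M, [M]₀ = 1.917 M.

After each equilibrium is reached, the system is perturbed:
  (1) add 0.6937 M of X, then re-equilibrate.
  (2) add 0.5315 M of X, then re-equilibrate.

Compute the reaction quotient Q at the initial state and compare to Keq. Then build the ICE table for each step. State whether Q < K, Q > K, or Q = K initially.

Q₀ = 0.02666; Q < K (proceeds forward)

Q₀ = 0.02666 vs Keq = 2.298 ⇒ Q<K, forward
Step 1:
                   X          M
  Initial       8.48      1.917
  Change      -6.948      3.474
  Equil        1.532      5.391
  solve Keq expr → x = 3.474; check Q = 2.298
Then add 0.6937 M of X.
Step 2:
                   X          M
  Initial      2.225      5.391
  Change     -0.6483     0.3242
  Equil        1.577      5.715
  solve Keq expr → x = 0.3242; check Q = 2.298
Then add 0.5315 M of X.
Step 3:
                   X          M
  Initial      2.109      5.715
  Change     -0.4975     0.2488
  Equil        1.611      5.964
  solve Keq expr → x = 0.2488; check Q = 2.298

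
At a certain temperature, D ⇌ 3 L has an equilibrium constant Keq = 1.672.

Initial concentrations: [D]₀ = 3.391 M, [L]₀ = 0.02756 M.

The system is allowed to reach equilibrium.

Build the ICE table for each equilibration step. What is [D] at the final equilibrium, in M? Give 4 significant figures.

[D]_eq = 2.84 M

Q₀ = 6.1732e-06 vs Keq = 1.672 ⇒ Q<K, forward
Step 1:
                   D          L
  I            3.391    0.02756
  C          -0.5511      1.653
  E             2.84      1.681
  solve Keq expr → x = 0.5511; check Q = 1.672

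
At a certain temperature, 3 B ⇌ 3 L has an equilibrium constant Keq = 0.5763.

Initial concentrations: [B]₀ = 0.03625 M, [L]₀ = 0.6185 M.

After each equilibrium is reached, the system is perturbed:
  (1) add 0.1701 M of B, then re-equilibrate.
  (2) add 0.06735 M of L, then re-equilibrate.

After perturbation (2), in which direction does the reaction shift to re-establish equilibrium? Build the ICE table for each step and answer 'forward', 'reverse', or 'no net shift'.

Direction: reverse

Q₀ = 4967 vs Keq = 0.5763 ⇒ Q>K, reverse
Step 1:
                    B           L
  Initial     0.03625      0.6185
  Change       0.3211     -0.3211
  Equil        0.3574      0.2974
  solve Keq expr → x = -0.107; check Q = 0.5763
Then add 0.1701 M of B.
Step 2:
                    B           L
  Initial      0.5275      0.2974
  Change     -0.07726     0.07726
  Equil        0.4502      0.3746
  solve Keq expr → x = 0.02575; check Q = 0.5763
Then add 0.06735 M of L.
Step 3:
                    B           L
  Initial      0.4502       0.442
  Change      0.03676    -0.03676
  Equil         0.487      0.4052
  solve Keq expr → x = -0.01225; check Q = 0.5763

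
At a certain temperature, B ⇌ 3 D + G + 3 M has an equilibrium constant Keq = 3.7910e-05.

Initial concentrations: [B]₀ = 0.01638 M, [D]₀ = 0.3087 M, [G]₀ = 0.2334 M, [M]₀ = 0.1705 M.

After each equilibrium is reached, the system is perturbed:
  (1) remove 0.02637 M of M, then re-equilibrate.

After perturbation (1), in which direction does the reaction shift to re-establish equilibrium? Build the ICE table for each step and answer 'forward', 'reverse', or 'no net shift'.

Direction: forward

Q₀ = 0.002078 vs Keq = 3.7910e-05 ⇒ Q>K, reverse
Step 1:
                  B         D         G         M
  I         0.01638    0.3087    0.2334    0.1705
  C         0.02736  -0.08207  -0.02736  -0.08207
  E         0.04374    0.2266     0.206   0.08843
  solve Keq expr → x = -0.02736; check Q = 3.7910e-05
Then remove 0.02637 M of M.
Step 2:
                  B         D         G         M
  I         0.04374    0.2266     0.206   0.06206
  C        -0.00541   0.01623   0.00541   0.01623
  E         0.03833    0.2429    0.2115   0.07828
  solve Keq expr → x = 0.00541; check Q = 3.7910e-05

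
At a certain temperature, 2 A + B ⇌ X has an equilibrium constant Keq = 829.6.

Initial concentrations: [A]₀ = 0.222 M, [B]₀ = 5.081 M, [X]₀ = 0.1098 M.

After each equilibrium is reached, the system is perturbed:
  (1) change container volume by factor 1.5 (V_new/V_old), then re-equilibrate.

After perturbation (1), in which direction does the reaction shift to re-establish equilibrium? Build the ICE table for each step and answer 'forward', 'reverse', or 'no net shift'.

Q₀ = 0.4385 vs Keq = 829.6 ⇒ Q<K, forward
Step 1:
                    A           B           X
  init          0.222       5.081      0.1098
  Δ           -0.2147     -0.1074      0.1074
  eq         0.007255       4.974      0.2172
  solve Keq expr → x = 0.1074; check Q = 829.6
Then change container volume by factor 1.5 (V_new/V_old).
Step 2:
                    A           B           X
  init       0.004837       3.316      0.1448
  Δ          0.002387    0.001194   -0.001194
  eq         0.007224       3.317      0.1436
  solve Keq expr → x = -0.001194; check Q = 829.6

Direction: reverse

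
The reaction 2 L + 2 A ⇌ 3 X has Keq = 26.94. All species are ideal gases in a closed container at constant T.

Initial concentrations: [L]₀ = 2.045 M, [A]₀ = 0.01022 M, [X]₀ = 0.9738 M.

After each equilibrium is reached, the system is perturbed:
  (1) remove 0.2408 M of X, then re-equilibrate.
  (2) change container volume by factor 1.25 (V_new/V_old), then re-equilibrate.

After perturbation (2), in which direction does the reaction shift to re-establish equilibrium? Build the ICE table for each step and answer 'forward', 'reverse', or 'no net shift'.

Direction: reverse

Q₀ = 2114 vs Keq = 26.94 ⇒ Q>K, reverse
Step 1:
                  L         A         X
  Initial     2.045   0.01022    0.9738
  Change    0.06474   0.06474  -0.09711
  Equil        2.11   0.07496    0.8767
  solve Keq expr → x = -0.03237; check Q = 26.94
Then remove 0.2408 M of X.
Step 2:
                  L         A         X
  Initial      2.11   0.07496    0.6359
  Change   -0.02407  -0.02407   0.03611
  Equil       2.086   0.05089     0.672
  solve Keq expr → x = 0.01204; check Q = 26.94
Then change container volume by factor 1.25 (V_new/V_old).
Step 3:
                  L         A         X
  Initial     1.669   0.04071    0.5376
  Change   0.003949  0.003949 -0.005924
  Equil       1.672   0.04466    0.5317
  solve Keq expr → x = -0.001975; check Q = 26.94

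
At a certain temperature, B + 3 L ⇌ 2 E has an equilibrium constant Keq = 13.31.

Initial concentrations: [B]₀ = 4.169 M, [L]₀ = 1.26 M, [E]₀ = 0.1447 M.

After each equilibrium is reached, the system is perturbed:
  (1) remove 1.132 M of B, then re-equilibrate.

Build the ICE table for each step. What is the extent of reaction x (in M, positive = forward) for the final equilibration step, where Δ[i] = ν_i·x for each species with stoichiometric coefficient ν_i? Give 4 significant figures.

Q₀ = 0.002511 vs Keq = 13.31 ⇒ Q<K, forward
Step 1:
                  B         L         E
  Initial     4.169      1.26    0.1447
  Change    -0.3408    -1.022    0.6816
  Equil       3.828    0.2375    0.8263
  solve Keq expr → x = 0.3408; check Q = 13.31
Then remove 1.132 M of B.
Step 2:
                  B         L         E
  Initial     2.696    0.2375    0.8263
  Change   0.008498   0.02549    -0.017
  Equil       2.705     0.263    0.8094
  solve Keq expr → x = -0.008498; check Q = 13.31

x = -0.008498 M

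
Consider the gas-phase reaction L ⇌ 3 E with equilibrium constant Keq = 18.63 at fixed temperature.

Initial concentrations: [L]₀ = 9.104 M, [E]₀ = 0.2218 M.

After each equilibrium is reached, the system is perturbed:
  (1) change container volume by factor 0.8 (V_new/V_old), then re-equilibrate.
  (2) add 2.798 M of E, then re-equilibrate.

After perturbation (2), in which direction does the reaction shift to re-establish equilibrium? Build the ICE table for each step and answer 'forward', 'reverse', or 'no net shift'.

Q₀ = 0.001199 vs Keq = 18.63 ⇒ Q<K, forward
Step 1:
                  L         E
  init        9.104    0.2218
  Δ          -1.652     4.956
  eq          7.452     5.178
  solve Keq expr → x = 1.652; check Q = 18.63
Then change container volume by factor 0.8 (V_new/V_old).
Step 2:
                  L         E
  init        9.315     6.472
  Δ          0.2798   -0.8394
  eq          9.595     5.633
  solve Keq expr → x = -0.2798; check Q = 18.63
Then add 2.798 M of E.
Step 3:
                  L         E
  init        9.595     8.431
  Δ          0.8771    -2.631
  eq          10.47       5.8
  solve Keq expr → x = -0.8771; check Q = 18.63

Direction: reverse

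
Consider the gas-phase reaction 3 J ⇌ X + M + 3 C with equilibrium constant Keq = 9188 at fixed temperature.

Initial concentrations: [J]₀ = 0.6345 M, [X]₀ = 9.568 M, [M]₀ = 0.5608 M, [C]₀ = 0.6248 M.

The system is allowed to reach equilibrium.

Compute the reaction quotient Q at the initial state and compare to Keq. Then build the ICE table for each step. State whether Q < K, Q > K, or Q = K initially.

Q₀ = 5.123 vs Keq = 9188 ⇒ Q<K, forward
Step 1:
                    J           X           M           C
  init         0.6345       9.568      0.5608      0.6248
  Δ           -0.5283      0.1761      0.1761      0.5283
  eq           0.1062       9.744      0.7369       1.153
  solve Keq expr → x = 0.1761; check Q = 9188

Q₀ = 5.123; Q < K (proceeds forward)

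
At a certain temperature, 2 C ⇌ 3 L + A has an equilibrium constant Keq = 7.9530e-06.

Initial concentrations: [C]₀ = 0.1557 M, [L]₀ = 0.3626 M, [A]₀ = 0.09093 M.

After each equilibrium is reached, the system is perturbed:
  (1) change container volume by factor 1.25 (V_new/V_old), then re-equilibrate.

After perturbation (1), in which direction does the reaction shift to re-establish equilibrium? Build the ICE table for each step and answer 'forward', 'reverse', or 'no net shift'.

Direction: forward

Q₀ = 0.1788 vs Keq = 7.9530e-06 ⇒ Q>K, reverse
Step 1:
                    C           L           A
  Initial      0.1557      0.3626     0.09093
  Change       0.1796     -0.2695    -0.08982
  Equil        0.3353     0.09313    0.001107
  solve Keq expr → x = -0.08982; check Q = 7.9530e-06
Then change container volume by factor 1.25 (V_new/V_old).
Step 2:
                    C           L           A
  Initial      0.2683     0.07451  8.8576e-04
  Change  -8.4358e-04    0.001265  4.2179e-04
  Equil        0.2674     0.07577    0.001308
  solve Keq expr → x = 4.2179e-04; check Q = 7.9530e-06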